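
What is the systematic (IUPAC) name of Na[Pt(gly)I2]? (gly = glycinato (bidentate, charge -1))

sodium (glycinato)diiodoplatinate(II)

The 1 sodium counter-ion carries a total charge of +1, so each complex ion is 1−.
Ligand charges: 2×iodo (-1 each), 1×glycinato (-1 each); total -3. So Pt + (-3) = 1−, giving Pt = +2.
Ligands are named alphabetically: glycinato before iodo.
The complex ion is anionic, so platinum takes the -ate form platinate(II).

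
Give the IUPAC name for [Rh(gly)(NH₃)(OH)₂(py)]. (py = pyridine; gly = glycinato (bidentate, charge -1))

ammine(glycinato)dihydroxo(pyridine)rhodium(III)

There is no counter-ion, so the complex is neutral overall.
Ligand charges: 2×hydroxo (-1 each), 1×ammine (neutral), 1×pyridine (neutral), 1×glycinato (-1 each); total -3. So Rh + (-3) = 0, giving Rh = +3.
Ligands are named alphabetically: ammine before glycinato before hydroxo before pyridine.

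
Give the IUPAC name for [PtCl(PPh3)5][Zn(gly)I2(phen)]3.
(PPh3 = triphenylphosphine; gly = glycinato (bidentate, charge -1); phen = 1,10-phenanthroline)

Both ions are complex: the cation is named first with the plain metal name, the anion second with the -ate form; each ion's ligands are alphabetised independently.
Zinc is always +2 in its complexes; the anion's ligand charges sum to -3, so the complex anion is 1−.
With 3 anions per cation, the cation must be 3×1 = 3+.
Cation: ligand charges sum to -1; for the ion to be 3+, Pt = +4.

chloropentakis(triphenylphosphine)platinum(IV) (glycinato)diiodo(1,10-phenanthroline)zincate(II)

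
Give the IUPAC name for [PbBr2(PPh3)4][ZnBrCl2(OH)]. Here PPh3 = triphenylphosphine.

dibromotetrakis(triphenylphosphine)lead(IV) bromodichlorohydroxozincate(II)

Both ions are complex: the cation is named first with the plain metal name, the anion second with the -ate form; each ion's ligands are alphabetised independently.
Zinc is always +2 in its complexes; the anion's ligand charges sum to -4, so the complex anion is 2−.
A 1:1 salt means the cation carries the equal and opposite charge, 2+.
Cation: ligand charges sum to -2; for the ion to be 2+, Pb = +4.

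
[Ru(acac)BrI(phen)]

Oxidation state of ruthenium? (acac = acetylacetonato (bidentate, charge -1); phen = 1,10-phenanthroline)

+3

No counter-ion: the bracketed complex is neutral.
Ligand charges: 1×I = -1; 1×Br = -1; 1×acac = -1; 1×phen neutral; sum -3.
Ru + (-3) = 0 ⇒ Ru is +3.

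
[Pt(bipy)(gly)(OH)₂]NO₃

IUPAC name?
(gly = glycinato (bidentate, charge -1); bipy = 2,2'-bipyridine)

(2,2'-bipyridine)(glycinato)dihydroxoplatinum(IV) nitrate

The 1 nitrate counter-ion carries a total charge of -1, so each complex ion is 1+.
Ligand charges: 1×glycinato (-1 each), 1×2,2'-bipyridine (neutral), 2×hydroxo (-1 each); total -3. So Pt + (-3) = 1+, giving Pt = +4.
Ligands are named alphabetically: bipyridine before glycinato before hydroxo.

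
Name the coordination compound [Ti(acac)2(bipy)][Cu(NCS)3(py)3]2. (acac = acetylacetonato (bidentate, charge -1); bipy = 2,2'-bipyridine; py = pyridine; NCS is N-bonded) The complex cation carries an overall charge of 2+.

Both ions are complex: the cation is named first with the plain metal name, the anion second with the -ate form; each ion's ligands are alphabetised independently.
The complex cation is given as 2+; its ligand charges sum to -2, so Ti = +4.
With 2 anions per cation, each anion must be 2/2 = 1−.
Anion: ligand charges sum to -3; for the ion to be 1−, Cu = +2.

bis(acetylacetonato)(2,2'-bipyridine)titanium(IV) triisothiocyanatotris(pyridine)cuprate(II)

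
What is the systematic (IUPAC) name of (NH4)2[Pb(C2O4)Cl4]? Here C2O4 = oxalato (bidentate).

ammonium tetrachlorooxalatoplumbate(IV)

The 2 ammonium counter-ions carry a total charge of +2, so each complex ion is 2−.
Ligand charges: 4×chloro (-1 each), 1×oxalato (-2 each); total -6. So Pb + (-6) = 2−, giving Pb = +4.
Ligands are named alphabetically: chloro before oxalato.
The complex ion is anionic, so lead takes the -ate form plumbate(IV).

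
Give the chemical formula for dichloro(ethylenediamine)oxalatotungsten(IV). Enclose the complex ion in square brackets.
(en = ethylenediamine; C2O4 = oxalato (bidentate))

[W(C2O4)Cl2(en)]

Ligands: 1 ethylenediamine (en, neutral), 1 oxalato (C2O4, -2), 2 chloro (Cl, -1). Ligand charge sum = -4.
With W in oxidation state +4, the complex ion is [W...].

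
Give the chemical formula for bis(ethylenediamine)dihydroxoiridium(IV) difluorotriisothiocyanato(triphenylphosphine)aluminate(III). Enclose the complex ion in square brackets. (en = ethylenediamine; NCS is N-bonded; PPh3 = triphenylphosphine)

[Ir(en)2(OH)2][AlF2(NCS)3(PPh3)]

Cation [Ir…]: ligand charges -2, Ir(IV) ⇒ ion charge 2+.
Anion [Al…]: ligand charges -5, Al(III) ⇒ ion charge 2−.
One 2+ cation balances one 2− anion.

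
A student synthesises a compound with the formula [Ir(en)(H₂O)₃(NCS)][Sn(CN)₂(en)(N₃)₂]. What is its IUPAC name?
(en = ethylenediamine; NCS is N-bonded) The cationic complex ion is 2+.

The complex cation is given as 2+; its ligand charges sum to -1, so Ir = +3.
A 1:1 salt means the anion carries the equal and opposite charge, 2−.
Anion: ligand charges sum to -4; for the ion to be 2−, Sn = +2.

triaqua(ethylenediamine)isothiocyanatoiridium(III) diazidodicyano(ethylenediamine)stannate(II)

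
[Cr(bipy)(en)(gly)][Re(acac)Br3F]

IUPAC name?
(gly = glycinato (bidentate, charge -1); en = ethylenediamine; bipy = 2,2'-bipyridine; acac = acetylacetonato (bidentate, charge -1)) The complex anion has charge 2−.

Both ions are complex: the cation is named first with the plain metal name, the anion second with the -ate form; each ion's ligands are alphabetised independently.
The complex anion is given as 2−; its ligand charges sum to -5, so Re = +3.
A 1:1 salt means the cation carries the equal and opposite charge, 2+.
Cation: ligand charges sum to -1; for the ion to be 2+, Cr = +3.

(2,2'-bipyridine)(ethylenediamine)(glycinato)chromium(III) (acetylacetonato)tribromofluororhenate(III)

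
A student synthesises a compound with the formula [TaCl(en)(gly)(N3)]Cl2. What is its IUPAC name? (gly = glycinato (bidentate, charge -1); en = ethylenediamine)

The 2 chloride counter-ions carry a total charge of -2, so each complex ion is 2+.
Ligand charges: 1×chloro (-1 each), 1×glycinato (-1 each), 1×azido (-1 each), 1×ethylenediamine (neutral); total -3. So Ta + (-3) = 2+, giving Ta = +5.
Ligands are named alphabetically: azido before chloro before ethylenediamine before glycinato.

azidochloro(ethylenediamine)(glycinato)tantalum(V) chloride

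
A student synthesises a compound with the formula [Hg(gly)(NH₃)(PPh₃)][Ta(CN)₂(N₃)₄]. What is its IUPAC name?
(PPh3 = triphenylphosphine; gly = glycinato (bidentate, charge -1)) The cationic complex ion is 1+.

ammine(glycinato)(triphenylphosphine)mercury(II) tetraazidodicyanotantalate(V)

The complex cation is given as 1+; its ligand charges sum to -1, so Hg = +2.
A 1:1 salt means the anion carries the equal and opposite charge, 1−.
Anion: ligand charges sum to -6; for the ion to be 1−, Ta = +5.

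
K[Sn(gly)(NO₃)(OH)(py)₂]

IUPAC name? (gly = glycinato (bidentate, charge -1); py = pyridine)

potassium (glycinato)hydroxonitratobis(pyridine)stannate(II)

The 1 potassium counter-ion carries a total charge of +1, so each complex ion is 1−.
Ligand charges: 1×hydroxo (-1 each), 1×glycinato (-1 each), 1×nitrato (-1 each), 2×pyridine (neutral); total -3. So Sn + (-3) = 1−, giving Sn = +2.
Ligands are named alphabetically: glycinato before hydroxo before nitrato before pyridine.
The complex ion is anionic, so tin takes the -ate form stannate(II).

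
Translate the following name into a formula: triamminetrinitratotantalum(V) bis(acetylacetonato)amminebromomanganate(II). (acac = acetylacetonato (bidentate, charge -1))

Cation [Ta…]: ligand charges -3, Ta(V) ⇒ ion charge 2+.
Anion [Mn…]: ligand charges -3, Mn(II) ⇒ ion charge 1−.
One 2+ cation requires 2 of the 1− anion.

[Ta(NH3)3(NO3)3][Mn(acac)2Br(NH3)]2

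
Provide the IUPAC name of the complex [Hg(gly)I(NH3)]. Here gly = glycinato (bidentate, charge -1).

ammine(glycinato)iodomercury(II)

There is no counter-ion, so the complex is neutral overall.
Ligand charges: 1×glycinato (-1 each), 1×ammine (neutral), 1×iodo (-1 each); total -2. So Hg + (-2) = 0, giving Hg = +2.
Ligands are named alphabetically: ammine before glycinato before iodo.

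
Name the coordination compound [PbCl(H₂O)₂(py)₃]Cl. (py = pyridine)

diaquachlorotris(pyridine)lead(II) chloride

The 1 chloride counter-ion carries a total charge of -1, so each complex ion is 1+.
Ligand charges: 2×aqua (neutral), 3×pyridine (neutral), 1×chloro (-1 each); total -1. So Pb + (-1) = 1+, giving Pb = +2.
Ligands are named alphabetically: aqua before chloro before pyridine.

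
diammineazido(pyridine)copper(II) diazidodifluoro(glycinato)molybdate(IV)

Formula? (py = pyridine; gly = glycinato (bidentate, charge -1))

Cation [Cu…]: ligand charges -1, Cu(II) ⇒ ion charge 1+.
Anion [Mo…]: ligand charges -5, Mo(IV) ⇒ ion charge 1−.

[Cu(N3)(NH3)2(py)][MoF2(gly)(N3)2]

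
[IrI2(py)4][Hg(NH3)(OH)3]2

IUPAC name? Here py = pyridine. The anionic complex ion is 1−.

diiodotetrakis(pyridine)iridium(IV) amminetrihydroxomercurate(II)

Both ions are complex: the cation is named first with the plain metal name, the anion second with the -ate form; each ion's ligands are alphabetised independently.
The complex anion is given as 1−; its ligand charges sum to -3, so Hg = +2.
With 2 anions per cation, the cation must be 2×1 = 2+.
Cation: ligand charges sum to -2; for the ion to be 2+, Ir = +4.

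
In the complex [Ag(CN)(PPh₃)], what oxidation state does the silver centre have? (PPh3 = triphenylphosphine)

No counter-ion: the bracketed complex is neutral.
Ligand charges: 1×PPh3 neutral; 1×CN = -1; sum -1.
Ag + (-1) = 0 ⇒ Ag is +1.

+1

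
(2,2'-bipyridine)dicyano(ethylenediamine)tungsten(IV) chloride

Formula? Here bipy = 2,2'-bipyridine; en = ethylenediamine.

Ligands: 1 2,2'-bipyridine (bipy, neutral), 2 cyano (CN, -1), 1 ethylenediamine (en, neutral). Ligand charge sum = -2.
With W in oxidation state +4, the complex ion is [W...]^2+.
Charge balance with chloride (-1) requires 1 complex ion per 2 chloride.

[W(bipy)(CN)2(en)]Cl2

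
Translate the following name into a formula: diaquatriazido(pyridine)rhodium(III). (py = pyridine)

[Rh(H2O)2(N3)3(py)]

Ligands: 1 pyridine (py, neutral), 3 azido (N3, -1), 2 aqua (H2O, neutral). Ligand charge sum = -3.
With Rh in oxidation state +3, the complex ion is [Rh...].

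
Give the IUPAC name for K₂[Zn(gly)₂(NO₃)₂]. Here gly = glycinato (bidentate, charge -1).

potassium bis(glycinato)dinitratozincate(II)

The 2 potassium counter-ions carry a total charge of +2, so each complex ion is 2−.
Ligand charges: 2×glycinato (-1 each), 2×nitrato (-1 each); total -4. So Zn + (-4) = 2−, giving Zn = +2.
Ligands are named alphabetically: glycinato before nitrato.
The complex ion is anionic, so zinc takes the -ate form zincate(II).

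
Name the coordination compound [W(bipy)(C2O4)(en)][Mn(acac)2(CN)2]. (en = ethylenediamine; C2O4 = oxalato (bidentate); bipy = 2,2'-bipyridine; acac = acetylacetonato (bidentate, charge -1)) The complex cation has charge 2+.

Both ions are complex: the cation is named first with the plain metal name, the anion second with the -ate form; each ion's ligands are alphabetised independently.
The complex cation is given as 2+; its ligand charges sum to -2, so W = +4.
A 1:1 salt means the anion carries the equal and opposite charge, 2−.
Anion: ligand charges sum to -4; for the ion to be 2−, Mn = +2.

(2,2'-bipyridine)(ethylenediamine)oxalatotungsten(IV) bis(acetylacetonato)dicyanomanganate(II)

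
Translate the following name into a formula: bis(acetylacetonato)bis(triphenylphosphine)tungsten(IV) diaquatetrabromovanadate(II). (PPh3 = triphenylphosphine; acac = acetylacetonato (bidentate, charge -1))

[W(acac)2(PPh3)2][VBr4(H2O)2]

Cation [W…]: ligand charges -2, W(IV) ⇒ ion charge 2+.
Anion [V…]: ligand charges -4, V(II) ⇒ ion charge 2−.
One 2+ cation balances one 2− anion.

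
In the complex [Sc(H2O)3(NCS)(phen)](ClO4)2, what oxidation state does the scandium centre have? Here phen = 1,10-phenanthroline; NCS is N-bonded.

+3

2 perchlorate outside the brackets (-1 each) → the complex ion is 2+.
Ligand charges: 1×phen neutral; 1×NCS = -1; 3×H2O neutral; sum -1.
Sc + (-1) = 2+ ⇒ Sc is +3.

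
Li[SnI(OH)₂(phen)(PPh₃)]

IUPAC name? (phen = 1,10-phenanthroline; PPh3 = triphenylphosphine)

The 1 lithium counter-ion carries a total charge of +1, so each complex ion is 1−.
Ligand charges: 1×1,10-phenanthroline (neutral), 1×iodo (-1 each), 1×triphenylphosphine (neutral), 2×hydroxo (-1 each); total -3. So Sn + (-3) = 1−, giving Sn = +2.
Ligands are named alphabetically: hydroxo before iodo before phenanthroline before triphenylphosphine.
The complex ion is anionic, so tin takes the -ate form stannate(II).

lithium dihydroxoiodo(1,10-phenanthroline)(triphenylphosphine)stannate(II)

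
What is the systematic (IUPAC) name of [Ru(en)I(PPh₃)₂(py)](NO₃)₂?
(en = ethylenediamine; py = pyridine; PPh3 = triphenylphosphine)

The 2 nitrate counter-ions carry a total charge of -2, so each complex ion is 2+.
Ligand charges: 1×ethylenediamine (neutral), 1×pyridine (neutral), 2×triphenylphosphine (neutral), 1×iodo (-1 each); total -1. So Ru + (-1) = 2+, giving Ru = +3.
Ligands are named alphabetically: ethylenediamine before iodo before pyridine before triphenylphosphine.

(ethylenediamine)iodo(pyridine)bis(triphenylphosphine)ruthenium(III) nitrate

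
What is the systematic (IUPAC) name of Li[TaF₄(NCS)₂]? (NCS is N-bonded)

lithium tetrafluorodiisothiocyanatotantalate(V)

The 1 lithium counter-ion carries a total charge of +1, so each complex ion is 1−.
Ligand charges: 4×fluoro (-1 each), 2×isothiocyanato (-1 each); total -6. So Ta + (-6) = 1−, giving Ta = +5.
The complex ion is anionic, so tantalum takes the -ate form tantalate(V).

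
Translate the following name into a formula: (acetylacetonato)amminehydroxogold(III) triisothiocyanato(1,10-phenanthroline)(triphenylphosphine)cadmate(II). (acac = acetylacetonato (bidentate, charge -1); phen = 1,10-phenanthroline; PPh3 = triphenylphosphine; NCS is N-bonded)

[Au(acac)(NH3)(OH)][Cd(NCS)3(phen)(PPh3)]

Cation [Au…]: ligand charges -2, Au(III) ⇒ ion charge 1+.
Anion [Cd…]: ligand charges -3, Cd(II) ⇒ ion charge 1−.
One 1+ cation balances one 1− anion.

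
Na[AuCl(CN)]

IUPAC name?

The 1 sodium counter-ion carries a total charge of +1, so each complex ion is 1−.
Ligand charges: 1×cyano (-1 each), 1×chloro (-1 each); total -2. So Au + (-2) = 1−, giving Au = +1.
Ligands are named alphabetically: chloro before cyano.
The complex ion is anionic, so gold takes the -ate form aurate(I).

sodium chlorocyanoaurate(I)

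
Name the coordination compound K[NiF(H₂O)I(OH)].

potassium aquafluorohydroxoiodonickelate(II)

The 1 potassium counter-ion carries a total charge of +1, so each complex ion is 1−.
Ligand charges: 1×aqua (neutral), 1×hydroxo (-1 each), 1×iodo (-1 each), 1×fluoro (-1 each); total -3. So Ni + (-3) = 1−, giving Ni = +2.
The complex ion is anionic, so nickel takes the -ate form nickelate(II).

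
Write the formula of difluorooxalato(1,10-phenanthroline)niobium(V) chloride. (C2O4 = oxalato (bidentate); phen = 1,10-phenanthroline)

Ligands: 2 fluoro (F, -1), 1 oxalato (C2O4, -2), 1 1,10-phenanthroline (phen, neutral). Ligand charge sum = -4.
Charge balance with chloride (-1) requires 1 complex ion per 1 chloride.

[Nb(C2O4)F2(phen)]Cl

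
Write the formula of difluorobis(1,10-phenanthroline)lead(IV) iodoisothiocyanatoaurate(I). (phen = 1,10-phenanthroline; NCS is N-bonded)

Cation [Pb…]: ligand charges -2, Pb(IV) ⇒ ion charge 2+.
Anion [Au…]: ligand charges -2, Au(I) ⇒ ion charge 1−.
One 2+ cation requires 2 of the 1− anion.

[PbF2(phen)2][AuI(NCS)]2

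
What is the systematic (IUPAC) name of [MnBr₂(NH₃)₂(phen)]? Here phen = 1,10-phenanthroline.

diamminedibromo(1,10-phenanthroline)manganese(II)

There is no counter-ion, so the complex is neutral overall.
Ligand charges: 1×1,10-phenanthroline (neutral), 2×ammine (neutral), 2×bromo (-1 each); total -2. So Mn + (-2) = 0, giving Mn = +2.
Ligands are named alphabetically: ammine before bromo before phenanthroline.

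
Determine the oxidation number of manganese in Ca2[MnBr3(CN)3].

2 calcium outside the brackets (+2 each) → the complex ion is 4−.
Ligand charges: 3×CN = -3; 3×Br = -3; sum -6.
Mn + (-6) = 4− ⇒ Mn is +2.

+2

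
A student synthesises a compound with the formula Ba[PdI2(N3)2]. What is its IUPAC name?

The 1 barium counter-ion carries a total charge of +2, so each complex ion is 2−.
Ligand charges: 2×azido (-1 each), 2×iodo (-1 each); total -4. So Pd + (-4) = 2−, giving Pd = +2.
The complex ion is anionic, so palladium takes the -ate form palladate(II).

barium diazidodiiodopalladate(II)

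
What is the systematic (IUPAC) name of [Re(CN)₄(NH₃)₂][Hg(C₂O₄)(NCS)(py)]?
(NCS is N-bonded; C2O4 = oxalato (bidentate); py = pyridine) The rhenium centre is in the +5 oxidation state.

Both ions are complex: the cation is named first with the plain metal name, the anion second with the -ate form; each ion's ligands are alphabetised independently.
Re is given as +5; the cation's ligand charges sum to -4, so the complex cation is 1+.
A 1:1 salt means the anion carries the equal and opposite charge, 1−.
Anion: ligand charges sum to -3; for the ion to be 1−, Hg = +2.

diamminetetracyanorhenium(V) isothiocyanatooxalato(pyridine)mercurate(II)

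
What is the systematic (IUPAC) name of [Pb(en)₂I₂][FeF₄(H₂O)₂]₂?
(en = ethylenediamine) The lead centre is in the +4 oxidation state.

bis(ethylenediamine)diiodolead(IV) diaquatetrafluoroferrate(III)

Pb is given as +4; the cation's ligand charges sum to -2, so the complex cation is 2+.
With 2 anions per cation, each anion must be 2/2 = 1−.
Anion: ligand charges sum to -4; for the ion to be 1−, Fe = +3.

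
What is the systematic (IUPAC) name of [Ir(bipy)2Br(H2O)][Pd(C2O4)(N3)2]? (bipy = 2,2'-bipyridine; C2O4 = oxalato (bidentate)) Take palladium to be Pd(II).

Both ions are complex: the cation is named first with the plain metal name, the anion second with the -ate form; each ion's ligands are alphabetised independently.
Pd is given as +2; the anion's ligand charges sum to -4, so the complex anion is 2−.
A 1:1 salt means the cation carries the equal and opposite charge, 2+.
Cation: ligand charges sum to -1; for the ion to be 2+, Ir = +3.

aquabis(2,2'-bipyridine)bromoiridium(III) diazidooxalatopalladate(II)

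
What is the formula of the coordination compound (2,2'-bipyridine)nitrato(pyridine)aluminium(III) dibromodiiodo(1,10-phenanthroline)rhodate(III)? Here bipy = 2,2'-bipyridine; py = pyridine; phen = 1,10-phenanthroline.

Cation [Al…]: ligand charges -1, Al(III) ⇒ ion charge 2+.
Anion [Rh…]: ligand charges -4, Rh(III) ⇒ ion charge 1−.

[Al(bipy)(NO3)(py)][RhBr2I2(phen)]2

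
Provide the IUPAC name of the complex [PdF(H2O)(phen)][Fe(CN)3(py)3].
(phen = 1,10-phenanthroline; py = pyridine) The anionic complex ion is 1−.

The complex anion is given as 1−; its ligand charges sum to -3, so Fe = +2.
A 1:1 salt means the cation carries the equal and opposite charge, 1+.
Cation: ligand charges sum to -1; for the ion to be 1+, Pd = +2.

aquafluoro(1,10-phenanthroline)palladium(II) tricyanotris(pyridine)ferrate(II)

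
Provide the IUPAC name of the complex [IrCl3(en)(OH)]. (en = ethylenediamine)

trichloro(ethylenediamine)hydroxoiridium(IV)

There is no counter-ion, so the complex is neutral overall.
Ligand charges: 1×hydroxo (-1 each), 3×chloro (-1 each), 1×ethylenediamine (neutral); total -4. So Ir + (-4) = 0, giving Ir = +4.
Ligands are named alphabetically: chloro before ethylenediamine before hydroxo.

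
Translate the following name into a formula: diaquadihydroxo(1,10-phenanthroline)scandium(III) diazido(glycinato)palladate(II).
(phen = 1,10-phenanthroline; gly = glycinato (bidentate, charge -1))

[Sc(H2O)2(OH)2(phen)][Pd(gly)(N3)2]

Cation [Sc…]: ligand charges -2, Sc(III) ⇒ ion charge 1+.
Anion [Pd…]: ligand charges -3, Pd(II) ⇒ ion charge 1−.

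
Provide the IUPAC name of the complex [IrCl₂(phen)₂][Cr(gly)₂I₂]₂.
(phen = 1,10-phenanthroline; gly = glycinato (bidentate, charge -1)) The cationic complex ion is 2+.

dichlorobis(1,10-phenanthroline)iridium(IV) bis(glycinato)diiodochromate(III)

The complex cation is given as 2+; its ligand charges sum to -2, so Ir = +4.
With 2 anions per cation, each anion must be 2/2 = 1−.
Anion: ligand charges sum to -4; for the ion to be 1−, Cr = +3.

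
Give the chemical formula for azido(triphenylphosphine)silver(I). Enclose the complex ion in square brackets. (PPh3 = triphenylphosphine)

[Ag(N3)(PPh3)]

Ligands: 1 triphenylphosphine (PPh3, neutral), 1 azido (N3, -1). Ligand charge sum = -1.
With Ag in oxidation state +1, the complex ion is [Ag...].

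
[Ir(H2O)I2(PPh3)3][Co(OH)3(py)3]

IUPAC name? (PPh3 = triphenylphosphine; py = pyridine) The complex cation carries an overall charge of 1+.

aquadiiodotris(triphenylphosphine)iridium(III) trihydroxotris(pyridine)cobaltate(II)

Both ions are complex: the cation is named first with the plain metal name, the anion second with the -ate form; each ion's ligands are alphabetised independently.
The complex cation is given as 1+; its ligand charges sum to -2, so Ir = +3.
A 1:1 salt means the anion carries the equal and opposite charge, 1−.
Anion: ligand charges sum to -3; for the ion to be 1−, Co = +2.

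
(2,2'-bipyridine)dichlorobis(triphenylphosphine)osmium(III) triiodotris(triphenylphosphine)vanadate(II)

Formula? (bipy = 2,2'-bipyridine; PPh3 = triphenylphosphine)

Cation [Os…]: ligand charges -2, Os(III) ⇒ ion charge 1+.
Anion [V…]: ligand charges -3, V(II) ⇒ ion charge 1−.
One 1+ cation balances one 1− anion.

[Os(bipy)Cl2(PPh3)2][VI3(PPh3)3]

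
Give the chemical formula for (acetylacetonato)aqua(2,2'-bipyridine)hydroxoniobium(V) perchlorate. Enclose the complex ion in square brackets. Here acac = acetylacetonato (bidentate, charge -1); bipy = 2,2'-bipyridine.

Ligands: 1 aqua (H2O, neutral), 1 acetylacetonato (acac, -1), 1 hydroxo (OH, -1), 1 2,2'-bipyridine (bipy, neutral). Ligand charge sum = -2.
With Nb in oxidation state +5, the complex ion is [Nb...]^3+.
Charge balance with perchlorate (-1) requires 1 complex ion per 3 perchlorate.

[Nb(acac)(bipy)(H2O)(OH)](ClO4)3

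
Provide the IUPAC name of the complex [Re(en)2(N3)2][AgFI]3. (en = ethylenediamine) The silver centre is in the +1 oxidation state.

diazidobis(ethylenediamine)rhenium(V) fluoroiodoargentate(I)

Both ions are complex: the cation is named first with the plain metal name, the anion second with the -ate form; each ion's ligands are alphabetised independently.
Ag is given as +1; the anion's ligand charges sum to -2, so the complex anion is 1−.
With 3 anions per cation, the cation must be 3×1 = 3+.
Cation: ligand charges sum to -2; for the ion to be 3+, Re = +5.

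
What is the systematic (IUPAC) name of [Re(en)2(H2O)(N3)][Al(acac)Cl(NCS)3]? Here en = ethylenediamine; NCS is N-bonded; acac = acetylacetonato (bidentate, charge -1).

Both ions are complex: the cation is named first with the plain metal name, the anion second with the -ate form; each ion's ligands are alphabetised independently.
Aluminium is always +3 in its complexes; the anion's ligand charges sum to -5, so the complex anion is 2−.
A 1:1 salt means the cation carries the equal and opposite charge, 2+.
Cation: ligand charges sum to -1; for the ion to be 2+, Re = +3.

aquaazidobis(ethylenediamine)rhenium(III) (acetylacetonato)chlorotriisothiocyanatoaluminate(III)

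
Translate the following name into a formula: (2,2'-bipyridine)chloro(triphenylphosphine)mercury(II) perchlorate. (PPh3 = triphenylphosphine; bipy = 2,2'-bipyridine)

Ligands: 1 triphenylphosphine (PPh3, neutral), 1 2,2'-bipyridine (bipy, neutral), 1 chloro (Cl, -1). Ligand charge sum = -1.
With Hg in oxidation state +2, the complex ion is [Hg...]^1+.
Charge balance with perchlorate (-1) requires 1 complex ion per 1 perchlorate.

[Hg(bipy)Cl(PPh3)]ClO4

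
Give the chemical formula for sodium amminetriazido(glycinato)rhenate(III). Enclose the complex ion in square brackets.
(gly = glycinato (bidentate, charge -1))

Ligands: 1 ammine (NH3, neutral), 3 azido (N3, -1), 1 glycinato (gly, -1). Ligand charge sum = -4.
With Re in oxidation state +3, the complex ion is [Re...]^1−.
Charge balance with sodium (+1) requires 1 complex ion per 1 sodium.

Na[Re(gly)(N3)3(NH3)]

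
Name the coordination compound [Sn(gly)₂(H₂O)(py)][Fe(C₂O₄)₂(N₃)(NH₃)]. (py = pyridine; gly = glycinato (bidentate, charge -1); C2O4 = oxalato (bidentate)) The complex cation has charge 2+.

aquabis(glycinato)(pyridine)tin(IV) ammineazidodioxalatoferrate(III)

Both ions are complex: the cation is named first with the plain metal name, the anion second with the -ate form; each ion's ligands are alphabetised independently.
The complex cation is given as 2+; its ligand charges sum to -2, so Sn = +4.
A 1:1 salt means the anion carries the equal and opposite charge, 2−.
Anion: ligand charges sum to -5; for the ion to be 2−, Fe = +3.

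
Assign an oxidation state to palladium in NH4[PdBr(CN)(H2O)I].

+2

1 ammonium outside the brackets (+1 each) → the complex ion is 1−.
Ligand charges: 1×I = -1; 1×Br = -1; 1×CN = -1; 1×H2O neutral; sum -3.
Pd + (-3) = 1− ⇒ Pd is +2.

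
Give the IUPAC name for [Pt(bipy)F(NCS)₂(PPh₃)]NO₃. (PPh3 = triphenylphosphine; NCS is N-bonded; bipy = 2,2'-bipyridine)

The 1 nitrate counter-ion carries a total charge of -1, so each complex ion is 1+.
Ligand charges: 1×triphenylphosphine (neutral), 1×fluoro (-1 each), 2×isothiocyanato (-1 each), 1×2,2'-bipyridine (neutral); total -3. So Pt + (-3) = 1+, giving Pt = +4.
Ligands are named alphabetically: bipyridine before fluoro before isothiocyanato before triphenylphosphine.

(2,2'-bipyridine)fluorodiisothiocyanato(triphenylphosphine)platinum(IV) nitrate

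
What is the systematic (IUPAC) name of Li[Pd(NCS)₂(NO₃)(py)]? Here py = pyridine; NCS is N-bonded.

The 1 lithium counter-ion carries a total charge of +1, so each complex ion is 1−.
Ligand charges: 1×nitrato (-1 each), 1×pyridine (neutral), 2×isothiocyanato (-1 each); total -3. So Pd + (-3) = 1−, giving Pd = +2.
Ligands are named alphabetically: isothiocyanato before nitrato before pyridine.
The complex ion is anionic, so palladium takes the -ate form palladate(II).

lithium diisothiocyanatonitrato(pyridine)palladate(II)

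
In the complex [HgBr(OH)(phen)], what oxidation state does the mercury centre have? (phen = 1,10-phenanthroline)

+2

No counter-ion: the bracketed complex is neutral.
Ligand charges: 1×phen neutral; 1×OH = -1; 1×Br = -1; sum -2.
Hg + (-2) = 0 ⇒ Hg is +2.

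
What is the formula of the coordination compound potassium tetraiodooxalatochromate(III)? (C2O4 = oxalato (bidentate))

Ligands: 4 iodo (I, -1), 1 oxalato (C2O4, -2). Ligand charge sum = -6.
With Cr in oxidation state +3, the complex ion is [Cr...]^3−.
Charge balance with potassium (+1) requires 1 complex ion per 3 potassium.

K3[Cr(C2O4)I4]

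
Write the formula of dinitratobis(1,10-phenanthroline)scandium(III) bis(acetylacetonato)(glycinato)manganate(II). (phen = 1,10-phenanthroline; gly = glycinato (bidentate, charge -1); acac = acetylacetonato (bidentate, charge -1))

Cation [Sc…]: ligand charges -2, Sc(III) ⇒ ion charge 1+.
Anion [Mn…]: ligand charges -3, Mn(II) ⇒ ion charge 1−.

[Sc(NO3)2(phen)2][Mn(acac)2(gly)]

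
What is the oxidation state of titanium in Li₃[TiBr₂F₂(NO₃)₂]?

3 lithium outside the brackets (+1 each) → the complex ion is 3−.
Ligand charges: 2×NO3 = -2; 2×Br = -2; 2×F = -2; sum -6.
Ti + (-6) = 3− ⇒ Ti is +3.

+3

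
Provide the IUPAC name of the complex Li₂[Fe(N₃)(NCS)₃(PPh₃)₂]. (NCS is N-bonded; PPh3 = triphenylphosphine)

The 2 lithium counter-ions carry a total charge of +2, so each complex ion is 2−.
Ligand charges: 3×isothiocyanato (-1 each), 1×azido (-1 each), 2×triphenylphosphine (neutral); total -4. So Fe + (-4) = 2−, giving Fe = +2.
The complex ion is anionic, so iron takes the -ate form ferrate(II).

lithium azidotriisothiocyanatobis(triphenylphosphine)ferrate(II)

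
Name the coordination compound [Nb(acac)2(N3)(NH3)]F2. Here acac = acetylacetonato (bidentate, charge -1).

The 2 fluoride counter-ions carry a total charge of -2, so each complex ion is 2+.
Ligand charges: 1×ammine (neutral), 1×azido (-1 each), 2×acetylacetonato (-1 each); total -3. So Nb + (-3) = 2+, giving Nb = +5.
Ligands are named alphabetically: acetylacetonato before ammine before azido.

bis(acetylacetonato)ammineazidoniobium(V) fluoride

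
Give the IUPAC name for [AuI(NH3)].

ammineiodogold(I)

There is no counter-ion, so the complex is neutral overall.
Ligand charges: 1×iodo (-1 each), 1×ammine (neutral); total -1. So Au + (-1) = 0, giving Au = +1.
Ligands are named alphabetically: ammine before iodo.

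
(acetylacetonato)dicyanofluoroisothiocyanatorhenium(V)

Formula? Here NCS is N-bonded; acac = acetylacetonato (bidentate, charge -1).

[Re(acac)(CN)2F(NCS)]

Ligands: 1 fluoro (F, -1), 1 isothiocyanato (NCS, -1), 1 acetylacetonato (acac, -1), 2 cyano (CN, -1). Ligand charge sum = -5.
With Re in oxidation state +5, the complex ion is [Re...].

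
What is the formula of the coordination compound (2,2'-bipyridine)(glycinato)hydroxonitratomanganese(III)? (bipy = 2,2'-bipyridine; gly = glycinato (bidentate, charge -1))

Ligands: 1 2,2'-bipyridine (bipy, neutral), 1 nitrato (NO3, -1), 1 hydroxo (OH, -1), 1 glycinato (gly, -1). Ligand charge sum = -3.
With Mn in oxidation state +3, the complex ion is [Mn...].

[Mn(bipy)(gly)(NO3)(OH)]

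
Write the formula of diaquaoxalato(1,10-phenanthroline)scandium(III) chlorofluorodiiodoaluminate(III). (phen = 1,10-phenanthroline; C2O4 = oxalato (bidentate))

[Sc(C2O4)(H2O)2(phen)][AlClFI2]

Cation [Sc…]: ligand charges -2, Sc(III) ⇒ ion charge 1+.
Anion [Al…]: ligand charges -4, Al(III) ⇒ ion charge 1−.
One 1+ cation balances one 1− anion.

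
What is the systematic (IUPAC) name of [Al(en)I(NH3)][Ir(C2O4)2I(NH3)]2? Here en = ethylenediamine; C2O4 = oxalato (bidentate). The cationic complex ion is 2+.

Both ions are complex: the cation is named first with the plain metal name, the anion second with the -ate form; each ion's ligands are alphabetised independently.
The complex cation is given as 2+; its ligand charges sum to -1, so Al = +3.
With 2 anions per cation, each anion must be 2/2 = 1−.
Anion: ligand charges sum to -5; for the ion to be 1−, Ir = +4.

ammine(ethylenediamine)iodoaluminium(III) ammineiododioxalatoiridate(IV)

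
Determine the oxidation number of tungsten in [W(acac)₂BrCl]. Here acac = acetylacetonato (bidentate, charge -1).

+4

No counter-ion: the bracketed complex is neutral.
Ligand charges: 1×Cl = -1; 2×acac = -2; 1×Br = -1; sum -4.
W + (-4) = 0 ⇒ W is +4.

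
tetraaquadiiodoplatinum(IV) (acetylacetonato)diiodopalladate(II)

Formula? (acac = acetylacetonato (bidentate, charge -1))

[Pt(H2O)4I2][Pd(acac)I2]2

Cation [Pt…]: ligand charges -2, Pt(IV) ⇒ ion charge 2+.
Anion [Pd…]: ligand charges -3, Pd(II) ⇒ ion charge 1−.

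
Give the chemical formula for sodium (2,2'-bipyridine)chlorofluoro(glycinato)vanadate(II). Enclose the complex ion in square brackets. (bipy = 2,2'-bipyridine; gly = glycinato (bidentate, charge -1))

Ligands: 1 fluoro (F, -1), 1 chloro (Cl, -1), 1 2,2'-bipyridine (bipy, neutral), 1 glycinato (gly, -1). Ligand charge sum = -3.
With V in oxidation state +2, the complex ion is [V...]^1−.
Charge balance with sodium (+1) requires 1 complex ion per 1 sodium.

Na[V(bipy)ClF(gly)]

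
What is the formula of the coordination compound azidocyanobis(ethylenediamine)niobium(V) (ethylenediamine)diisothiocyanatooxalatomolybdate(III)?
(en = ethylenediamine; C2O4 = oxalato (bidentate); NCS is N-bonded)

[Nb(CN)(en)2(N3)][Mo(C2O4)(en)(NCS)2]3

Cation [Nb…]: ligand charges -2, Nb(V) ⇒ ion charge 3+.
Anion [Mo…]: ligand charges -4, Mo(III) ⇒ ion charge 1−.
One 3+ cation requires 3 of the 1− anion.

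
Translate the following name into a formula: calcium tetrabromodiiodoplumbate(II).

Ca2[PbBr4I2]

Ligands: 4 bromo (Br, -1), 2 iodo (I, -1). Ligand charge sum = -6.
Charge balance with calcium (+2) requires 1 complex ion per 2 calcium.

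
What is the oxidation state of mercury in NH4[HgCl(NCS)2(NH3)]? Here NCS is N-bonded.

1 ammonium outside the brackets (+1 each) → the complex ion is 1−.
Ligand charges: 2×NCS = -2; 1×Cl = -1; 1×NH3 neutral; sum -3.
Hg + (-3) = 1− ⇒ Hg is +2.

+2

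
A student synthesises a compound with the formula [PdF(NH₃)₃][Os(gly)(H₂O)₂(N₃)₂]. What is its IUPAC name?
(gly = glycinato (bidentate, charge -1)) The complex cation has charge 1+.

The complex cation is given as 1+; its ligand charges sum to -1, so Pd = +2.
A 1:1 salt means the anion carries the equal and opposite charge, 1−.
Anion: ligand charges sum to -3; for the ion to be 1−, Os = +2.

triamminefluoropalladium(II) diaquadiazido(glycinato)osmate(II)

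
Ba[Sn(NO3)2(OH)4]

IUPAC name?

barium tetrahydroxodinitratostannate(IV)

The 1 barium counter-ion carries a total charge of +2, so each complex ion is 2−.
Ligand charges: 4×hydroxo (-1 each), 2×nitrato (-1 each); total -6. So Sn + (-6) = 2−, giving Sn = +4.
Ligands are named alphabetically: hydroxo before nitrato.
The complex ion is anionic, so tin takes the -ate form stannate(IV).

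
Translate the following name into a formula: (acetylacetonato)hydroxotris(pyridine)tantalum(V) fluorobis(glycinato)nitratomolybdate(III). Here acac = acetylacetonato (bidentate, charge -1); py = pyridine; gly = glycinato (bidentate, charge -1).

Cation [Ta…]: ligand charges -2, Ta(V) ⇒ ion charge 3+.
Anion [Mo…]: ligand charges -4, Mo(III) ⇒ ion charge 1−.
One 3+ cation requires 3 of the 1− anion.

[Ta(acac)(OH)(py)3][MoF(gly)2(NO3)]3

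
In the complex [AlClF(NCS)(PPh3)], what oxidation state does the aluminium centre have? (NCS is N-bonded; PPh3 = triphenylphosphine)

+3

No counter-ion: the bracketed complex is neutral.
Ligand charges: 1×NCS = -1; 1×PPh3 neutral; 1×Cl = -1; 1×F = -1; sum -3.
Al + (-3) = 0 ⇒ Al is +3.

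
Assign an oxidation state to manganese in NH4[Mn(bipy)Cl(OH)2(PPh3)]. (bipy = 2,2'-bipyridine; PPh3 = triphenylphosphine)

+2

1 ammonium outside the brackets (+1 each) → the complex ion is 1−.
Ligand charges: 1×bipy neutral; 2×OH = -2; 1×Cl = -1; 1×PPh3 neutral; sum -3.
Mn + (-3) = 1− ⇒ Mn is +2.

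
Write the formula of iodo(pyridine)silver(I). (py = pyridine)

Ligands: 1 pyridine (py, neutral), 1 iodo (I, -1). Ligand charge sum = -1.
With Ag in oxidation state +1, the complex ion is [Ag...].

[AgI(py)]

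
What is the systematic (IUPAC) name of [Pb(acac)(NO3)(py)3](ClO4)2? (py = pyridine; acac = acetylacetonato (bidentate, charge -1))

The 2 perchlorate counter-ions carry a total charge of -2, so each complex ion is 2+.
Ligand charges: 1×nitrato (-1 each), 3×pyridine (neutral), 1×acetylacetonato (-1 each); total -2. So Pb + (-2) = 2+, giving Pb = +4.
Ligands are named alphabetically: acetylacetonato before nitrato before pyridine.

(acetylacetonato)nitratotris(pyridine)lead(IV) perchlorate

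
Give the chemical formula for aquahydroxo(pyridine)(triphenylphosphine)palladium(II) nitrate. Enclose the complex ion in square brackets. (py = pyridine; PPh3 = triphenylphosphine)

Ligands: 1 hydroxo (OH, -1), 1 pyridine (py, neutral), 1 aqua (H2O, neutral), 1 triphenylphosphine (PPh3, neutral). Ligand charge sum = -1.
With Pd in oxidation state +2, the complex ion is [Pd...]^1+.
Charge balance with nitrate (-1) requires 1 complex ion per 1 nitrate.

[Pd(H2O)(OH)(PPh3)(py)]NO3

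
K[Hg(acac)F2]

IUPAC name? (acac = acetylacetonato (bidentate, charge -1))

The 1 potassium counter-ion carries a total charge of +1, so each complex ion is 1−.
Ligand charges: 2×fluoro (-1 each), 1×acetylacetonato (-1 each); total -3. So Hg + (-3) = 1−, giving Hg = +2.
The complex ion is anionic, so mercury takes the -ate form mercurate(II).

potassium (acetylacetonato)difluoromercurate(II)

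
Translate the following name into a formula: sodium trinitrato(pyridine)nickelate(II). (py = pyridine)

Ligands: 1 pyridine (py, neutral), 3 nitrato (NO3, -1). Ligand charge sum = -3.
Charge balance with sodium (+1) requires 1 complex ion per 1 sodium.

Na[Ni(NO3)3(py)]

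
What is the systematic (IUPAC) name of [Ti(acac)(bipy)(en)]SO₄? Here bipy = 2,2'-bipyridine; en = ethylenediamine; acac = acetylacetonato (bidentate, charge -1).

(acetylacetonato)(2,2'-bipyridine)(ethylenediamine)titanium(III) sulfate

The 1 sulfate counter-ion carries a total charge of -2, so each complex ion is 2+.
Ligand charges: 1×2,2'-bipyridine (neutral), 1×ethylenediamine (neutral), 1×acetylacetonato (-1 each); total -1. So Ti + (-1) = 2+, giving Ti = +3.
Ligands are named alphabetically: acetylacetonato before bipyridine before ethylenediamine.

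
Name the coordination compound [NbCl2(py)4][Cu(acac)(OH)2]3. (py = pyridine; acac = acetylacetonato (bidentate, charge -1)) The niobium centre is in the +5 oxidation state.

dichlorotetrakis(pyridine)niobium(V) (acetylacetonato)dihydroxocuprate(II)

Both ions are complex: the cation is named first with the plain metal name, the anion second with the -ate form; each ion's ligands are alphabetised independently.
Nb is given as +5; the cation's ligand charges sum to -2, so the complex cation is 3+.
With 3 anions per cation, each anion must be 3/3 = 1−.
Anion: ligand charges sum to -3; for the ion to be 1−, Cu = +2.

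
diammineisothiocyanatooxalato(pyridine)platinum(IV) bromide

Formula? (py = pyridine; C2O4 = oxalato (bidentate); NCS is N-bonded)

[Pt(C2O4)(NCS)(NH3)2(py)]Br

Ligands: 1 pyridine (py, neutral), 1 oxalato (C2O4, -2), 1 isothiocyanato (NCS, -1), 2 ammine (NH3, neutral). Ligand charge sum = -3.
With Pt in oxidation state +4, the complex ion is [Pt...]^1+.
Charge balance with bromide (-1) requires 1 complex ion per 1 bromide.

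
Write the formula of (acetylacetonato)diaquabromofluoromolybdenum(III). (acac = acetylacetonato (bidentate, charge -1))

Ligands: 2 aqua (H2O, neutral), 1 fluoro (F, -1), 1 bromo (Br, -1), 1 acetylacetonato (acac, -1). Ligand charge sum = -3.
With Mo in oxidation state +3, the complex ion is [Mo...].

[Mo(acac)BrF(H2O)2]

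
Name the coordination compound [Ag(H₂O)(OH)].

There is no counter-ion, so the complex is neutral overall.
Ligand charges: 1×hydroxo (-1 each), 1×aqua (neutral); total -1. So Ag + (-1) = 0, giving Ag = +1.
Ligands are named alphabetically: aqua before hydroxo.

aquahydroxosilver(I)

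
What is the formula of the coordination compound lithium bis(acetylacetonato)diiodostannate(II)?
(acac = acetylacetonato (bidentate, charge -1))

Ligands: 2 acetylacetonato (acac, -1), 2 iodo (I, -1). Ligand charge sum = -4.
Charge balance with lithium (+1) requires 1 complex ion per 2 lithium.

Li2[Sn(acac)2I2]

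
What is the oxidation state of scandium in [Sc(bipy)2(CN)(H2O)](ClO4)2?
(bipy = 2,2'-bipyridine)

+3

2 perchlorate outside the brackets (-1 each) → the complex ion is 2+.
Ligand charges: 2×bipy neutral; 1×H2O neutral; 1×CN = -1; sum -1.
Sc + (-1) = 2+ ⇒ Sc is +3.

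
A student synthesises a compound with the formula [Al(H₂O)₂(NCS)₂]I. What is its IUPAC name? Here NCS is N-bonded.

diaquadiisothiocyanatoaluminium(III) iodide

The 1 iodide counter-ion carries a total charge of -1, so each complex ion is 1+.
Ligand charges: 2×aqua (neutral), 2×isothiocyanato (-1 each); total -2. So Al + (-2) = 1+, giving Al = +3.
Ligands are named alphabetically: aqua before isothiocyanato.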